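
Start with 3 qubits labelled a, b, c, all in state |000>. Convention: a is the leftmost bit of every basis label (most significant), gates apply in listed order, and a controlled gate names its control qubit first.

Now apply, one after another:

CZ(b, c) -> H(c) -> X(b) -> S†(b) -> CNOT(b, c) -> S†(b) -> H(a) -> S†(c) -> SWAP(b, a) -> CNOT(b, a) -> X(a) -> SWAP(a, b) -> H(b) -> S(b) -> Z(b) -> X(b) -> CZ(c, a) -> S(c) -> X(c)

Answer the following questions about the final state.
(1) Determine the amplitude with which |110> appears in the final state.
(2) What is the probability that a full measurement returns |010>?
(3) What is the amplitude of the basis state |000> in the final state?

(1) The final state's coefficient on |110> equals sqrt(2)/4.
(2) A full measurement returns |010> with probability 1/8.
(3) The amplitude on |000> is sqrt(2)*I/4.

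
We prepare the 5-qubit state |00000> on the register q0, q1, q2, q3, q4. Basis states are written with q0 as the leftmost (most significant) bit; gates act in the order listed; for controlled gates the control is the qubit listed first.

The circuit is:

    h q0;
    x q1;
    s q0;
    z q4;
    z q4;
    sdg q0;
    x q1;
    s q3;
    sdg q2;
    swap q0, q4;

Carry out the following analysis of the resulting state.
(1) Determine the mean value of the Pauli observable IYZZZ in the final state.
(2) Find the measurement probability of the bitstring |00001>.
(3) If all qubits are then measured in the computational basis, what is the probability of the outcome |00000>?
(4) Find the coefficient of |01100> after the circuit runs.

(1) In the final state, IYZZZ has expectation 0.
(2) Outcome |00001> occurs with probability 1/2.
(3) Outcome |00000> occurs with probability 1/2.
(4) The final state's coefficient on |01100> equals 0.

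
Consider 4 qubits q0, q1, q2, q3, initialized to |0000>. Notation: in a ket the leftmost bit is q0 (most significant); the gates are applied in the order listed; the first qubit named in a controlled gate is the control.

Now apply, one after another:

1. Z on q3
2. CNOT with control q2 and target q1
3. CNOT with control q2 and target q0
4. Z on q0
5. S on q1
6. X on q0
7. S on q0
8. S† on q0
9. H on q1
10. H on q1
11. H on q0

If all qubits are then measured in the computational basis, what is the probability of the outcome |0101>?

The probability of measuring |0101> is 0.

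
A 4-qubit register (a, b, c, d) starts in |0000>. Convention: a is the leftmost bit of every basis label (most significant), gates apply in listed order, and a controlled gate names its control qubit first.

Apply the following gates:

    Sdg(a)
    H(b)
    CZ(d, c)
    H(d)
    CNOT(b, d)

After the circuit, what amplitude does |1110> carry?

|1110> carries amplitude 0 in the final state.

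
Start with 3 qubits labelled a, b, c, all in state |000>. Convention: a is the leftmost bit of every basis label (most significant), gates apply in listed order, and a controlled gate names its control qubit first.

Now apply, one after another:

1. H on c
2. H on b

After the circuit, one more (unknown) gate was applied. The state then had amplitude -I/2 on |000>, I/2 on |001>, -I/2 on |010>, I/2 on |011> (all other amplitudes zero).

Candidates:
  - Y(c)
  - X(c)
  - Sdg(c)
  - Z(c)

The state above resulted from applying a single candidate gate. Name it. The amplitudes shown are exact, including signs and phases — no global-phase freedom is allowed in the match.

It was Y(c) that produced the state shown.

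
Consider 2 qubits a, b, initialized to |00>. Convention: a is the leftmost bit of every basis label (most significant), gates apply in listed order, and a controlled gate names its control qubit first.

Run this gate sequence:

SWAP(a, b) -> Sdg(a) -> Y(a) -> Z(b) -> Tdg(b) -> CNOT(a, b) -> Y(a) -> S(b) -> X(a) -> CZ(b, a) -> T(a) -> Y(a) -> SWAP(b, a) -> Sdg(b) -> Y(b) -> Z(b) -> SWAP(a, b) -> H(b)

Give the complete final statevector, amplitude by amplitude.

The resulting statevector has amplitude 0 on |00>, 0 on |01>, sqrt(2)*exp(3*I*pi/4)/2 on |10>, -sqrt(2)*exp(3*I*pi/4)/2 on |11>.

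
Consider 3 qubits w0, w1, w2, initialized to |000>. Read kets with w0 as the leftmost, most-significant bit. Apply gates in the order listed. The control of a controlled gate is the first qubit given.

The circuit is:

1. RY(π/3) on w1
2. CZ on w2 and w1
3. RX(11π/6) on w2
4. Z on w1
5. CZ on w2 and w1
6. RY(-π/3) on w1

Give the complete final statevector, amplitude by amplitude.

The resulting statevector has amplitude -sqrt(6)/8 - sqrt(2)/8 on |000>, I*(-sqrt(6) + sqrt(2))/4 on |001>, sqrt(6)/8 + 3*sqrt(2)/8 on |010>, 0 on |011>, 0 on |100>, 0 on |101>, 0 on |110>, 0 on |111>.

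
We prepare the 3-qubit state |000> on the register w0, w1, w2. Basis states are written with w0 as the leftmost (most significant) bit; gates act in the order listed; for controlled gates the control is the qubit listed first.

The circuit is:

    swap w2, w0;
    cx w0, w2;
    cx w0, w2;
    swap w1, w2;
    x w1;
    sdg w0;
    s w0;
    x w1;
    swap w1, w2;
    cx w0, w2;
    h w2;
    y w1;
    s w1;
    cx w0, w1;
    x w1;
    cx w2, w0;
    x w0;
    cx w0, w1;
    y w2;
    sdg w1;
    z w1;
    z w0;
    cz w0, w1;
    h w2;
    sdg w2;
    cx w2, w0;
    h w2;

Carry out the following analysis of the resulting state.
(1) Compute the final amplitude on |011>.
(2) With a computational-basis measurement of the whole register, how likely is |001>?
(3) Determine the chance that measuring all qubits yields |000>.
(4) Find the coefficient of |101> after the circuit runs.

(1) |011> carries amplitude -sqrt(2)*I/4 in the final state. Key observation: gates 3-10 undo each other exactly, leaving only the rest of the circuit to track.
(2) The probability of measuring |001> is 1/8.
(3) Outcome |000> occurs with probability 1/8.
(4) The amplitude on |101> is -sqrt(2)/4.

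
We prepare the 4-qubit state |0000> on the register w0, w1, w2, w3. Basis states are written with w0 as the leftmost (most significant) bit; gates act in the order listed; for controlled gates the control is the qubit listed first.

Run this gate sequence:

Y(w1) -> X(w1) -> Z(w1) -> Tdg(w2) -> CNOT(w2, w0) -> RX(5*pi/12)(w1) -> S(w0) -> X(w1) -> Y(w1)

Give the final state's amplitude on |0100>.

The amplitude on |0100> is -I*sqrt(2 - sqrt(2))/4 + I*sqrt(3*sqrt(2) + 6)/4.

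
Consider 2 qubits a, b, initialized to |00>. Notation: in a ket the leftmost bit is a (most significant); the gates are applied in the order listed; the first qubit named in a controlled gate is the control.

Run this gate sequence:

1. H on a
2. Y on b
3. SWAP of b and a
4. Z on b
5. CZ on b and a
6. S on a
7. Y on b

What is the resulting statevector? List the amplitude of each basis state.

The final amplitudes are 0 on |00>, 0 on |01>, sqrt(2)*I/2 on |10>, -sqrt(2)*I/2 on |11>.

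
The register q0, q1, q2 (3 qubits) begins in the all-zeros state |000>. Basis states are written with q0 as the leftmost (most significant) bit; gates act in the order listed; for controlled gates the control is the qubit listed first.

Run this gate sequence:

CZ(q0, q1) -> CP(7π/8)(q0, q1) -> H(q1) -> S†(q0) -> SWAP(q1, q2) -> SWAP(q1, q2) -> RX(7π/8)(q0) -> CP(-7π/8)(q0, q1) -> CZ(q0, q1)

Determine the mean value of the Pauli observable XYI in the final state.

In the final state, XYI has expectation sqrt(2 - sqrt(2))*(2 - sqrt(sqrt(2) + 2))/8.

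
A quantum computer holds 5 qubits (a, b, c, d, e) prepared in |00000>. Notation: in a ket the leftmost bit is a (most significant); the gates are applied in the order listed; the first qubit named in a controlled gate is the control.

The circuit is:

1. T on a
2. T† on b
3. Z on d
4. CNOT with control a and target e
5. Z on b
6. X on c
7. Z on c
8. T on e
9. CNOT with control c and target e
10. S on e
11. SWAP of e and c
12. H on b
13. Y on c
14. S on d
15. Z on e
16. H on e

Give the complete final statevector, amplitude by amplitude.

The final amplitudes are 1/2 on |00000>, -1/2 on |00001>, 1/2 on |01000>, -1/2 on |01001>, and 0 on every other basis state.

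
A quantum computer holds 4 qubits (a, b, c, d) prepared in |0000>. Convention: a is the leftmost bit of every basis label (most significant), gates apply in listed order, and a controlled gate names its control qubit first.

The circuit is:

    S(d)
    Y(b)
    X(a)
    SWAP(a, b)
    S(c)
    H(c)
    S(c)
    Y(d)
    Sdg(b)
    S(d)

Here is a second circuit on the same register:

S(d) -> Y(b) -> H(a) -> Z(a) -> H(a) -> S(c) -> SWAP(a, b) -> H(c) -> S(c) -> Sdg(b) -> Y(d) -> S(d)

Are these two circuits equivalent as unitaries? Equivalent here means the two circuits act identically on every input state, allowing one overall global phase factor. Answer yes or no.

Yes: on every input state the two circuits agree up to one overall phase factor.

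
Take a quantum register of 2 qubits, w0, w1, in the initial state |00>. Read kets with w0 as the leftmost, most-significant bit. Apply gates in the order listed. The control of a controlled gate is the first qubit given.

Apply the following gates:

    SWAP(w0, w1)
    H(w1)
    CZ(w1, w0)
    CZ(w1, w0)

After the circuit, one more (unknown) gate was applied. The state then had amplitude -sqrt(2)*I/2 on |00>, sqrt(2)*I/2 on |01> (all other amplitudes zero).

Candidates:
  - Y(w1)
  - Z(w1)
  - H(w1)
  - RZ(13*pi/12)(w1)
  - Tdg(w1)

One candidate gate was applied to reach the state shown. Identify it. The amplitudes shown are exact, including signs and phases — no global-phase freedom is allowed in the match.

The applied gate was Y(w1). Key observation: gates 3-4 undo each other exactly, leaving only the rest of the circuit to track.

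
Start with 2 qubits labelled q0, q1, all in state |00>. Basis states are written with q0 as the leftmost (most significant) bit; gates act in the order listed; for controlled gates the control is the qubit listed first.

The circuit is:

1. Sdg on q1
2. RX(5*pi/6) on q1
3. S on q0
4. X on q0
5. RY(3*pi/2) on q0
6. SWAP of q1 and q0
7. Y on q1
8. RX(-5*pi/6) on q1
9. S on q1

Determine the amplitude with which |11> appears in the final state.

|11> carries amplitude -sqrt(6)/8 - sqrt(2)*(2 + I)/8 in the final state.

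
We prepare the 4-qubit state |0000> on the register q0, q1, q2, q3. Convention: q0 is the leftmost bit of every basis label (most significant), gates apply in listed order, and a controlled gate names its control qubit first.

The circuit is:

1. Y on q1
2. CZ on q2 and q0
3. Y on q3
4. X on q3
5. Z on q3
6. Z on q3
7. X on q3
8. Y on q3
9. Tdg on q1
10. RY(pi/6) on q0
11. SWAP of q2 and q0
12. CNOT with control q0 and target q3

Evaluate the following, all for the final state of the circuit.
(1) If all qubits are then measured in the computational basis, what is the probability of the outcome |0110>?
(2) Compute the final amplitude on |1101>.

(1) Outcome |0110> occurs with probability 1/2 - sqrt(3)/4. Key observation: the block from step 3 through step 8 cancels to the identity and can be dropped.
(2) The final state's coefficient on |1101> equals 0.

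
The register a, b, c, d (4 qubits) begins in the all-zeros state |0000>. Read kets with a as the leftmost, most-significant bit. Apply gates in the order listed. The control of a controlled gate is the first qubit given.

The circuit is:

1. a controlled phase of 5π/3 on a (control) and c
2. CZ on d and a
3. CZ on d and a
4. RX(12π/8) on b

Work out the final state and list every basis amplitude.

The resulting statevector has amplitude -sqrt(2)/2 on |0000>, -sqrt(2)*I/2 on |0100>, and 0 on every other basis state. Key observation: steps 2-3 multiply out to the identity, so the circuit reduces to the remaining gates.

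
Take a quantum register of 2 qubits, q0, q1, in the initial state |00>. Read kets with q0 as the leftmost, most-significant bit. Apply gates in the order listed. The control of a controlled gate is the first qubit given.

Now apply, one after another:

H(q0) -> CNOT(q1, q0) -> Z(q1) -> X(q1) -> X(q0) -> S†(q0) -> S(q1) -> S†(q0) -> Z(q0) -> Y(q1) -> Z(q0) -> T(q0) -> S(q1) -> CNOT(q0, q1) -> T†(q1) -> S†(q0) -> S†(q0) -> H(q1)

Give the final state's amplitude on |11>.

The amplitude on |11> is -1/2.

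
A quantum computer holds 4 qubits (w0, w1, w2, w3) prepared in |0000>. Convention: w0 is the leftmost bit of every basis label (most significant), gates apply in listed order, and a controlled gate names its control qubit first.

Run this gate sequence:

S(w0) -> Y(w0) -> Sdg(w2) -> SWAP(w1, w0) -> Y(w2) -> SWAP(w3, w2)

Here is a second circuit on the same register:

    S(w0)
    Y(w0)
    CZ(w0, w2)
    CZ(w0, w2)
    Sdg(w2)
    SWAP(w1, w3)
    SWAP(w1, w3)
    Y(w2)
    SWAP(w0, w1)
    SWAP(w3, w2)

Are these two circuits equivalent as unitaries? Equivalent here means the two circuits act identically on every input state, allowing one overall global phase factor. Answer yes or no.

Yes, they are equivalent — the unitaries differ by at most a global phase.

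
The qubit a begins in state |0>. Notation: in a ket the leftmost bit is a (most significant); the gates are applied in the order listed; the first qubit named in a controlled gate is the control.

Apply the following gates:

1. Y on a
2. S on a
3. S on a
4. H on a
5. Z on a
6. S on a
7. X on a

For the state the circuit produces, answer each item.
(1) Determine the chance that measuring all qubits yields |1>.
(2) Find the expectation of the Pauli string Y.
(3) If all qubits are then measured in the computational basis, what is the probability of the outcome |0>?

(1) The probability of measuring |1> is 1/2.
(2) The expectation value of Y is -1.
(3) A full measurement returns |0> with probability 1/2.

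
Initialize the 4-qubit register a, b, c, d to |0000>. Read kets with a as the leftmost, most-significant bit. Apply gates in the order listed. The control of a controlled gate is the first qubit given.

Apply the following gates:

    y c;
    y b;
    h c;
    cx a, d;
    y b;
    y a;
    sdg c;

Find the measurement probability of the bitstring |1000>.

Outcome |1000> occurs with probability 1/2.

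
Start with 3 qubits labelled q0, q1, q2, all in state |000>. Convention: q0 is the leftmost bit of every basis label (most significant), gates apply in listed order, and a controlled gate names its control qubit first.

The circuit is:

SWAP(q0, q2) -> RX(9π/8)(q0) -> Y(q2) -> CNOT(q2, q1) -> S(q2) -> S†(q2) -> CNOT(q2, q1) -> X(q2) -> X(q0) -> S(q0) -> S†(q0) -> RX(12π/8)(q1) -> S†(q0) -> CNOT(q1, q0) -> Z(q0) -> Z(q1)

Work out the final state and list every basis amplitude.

The final amplitudes are -sqrt(2)*cos(pi/16)/2 on |000>, 0 on |001>, -sqrt(2)*I*sin(pi/16)/2 on |010>, 0 on |011>, -sqrt(2)*sin(pi/16)/2 on |100>, 0 on |101>, -sqrt(2)*I*cos(pi/16)/2 on |110>, 0 on |111>. Key observation: the block from step 4 through step 7 cancels to the identity and can be dropped.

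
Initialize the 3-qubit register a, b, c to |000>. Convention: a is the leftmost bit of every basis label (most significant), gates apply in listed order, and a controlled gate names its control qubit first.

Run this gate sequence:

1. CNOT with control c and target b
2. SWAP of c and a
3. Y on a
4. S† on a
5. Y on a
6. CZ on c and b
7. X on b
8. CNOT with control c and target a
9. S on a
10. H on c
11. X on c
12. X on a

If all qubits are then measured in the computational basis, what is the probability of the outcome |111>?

Outcome |111> occurs with probability 1/2.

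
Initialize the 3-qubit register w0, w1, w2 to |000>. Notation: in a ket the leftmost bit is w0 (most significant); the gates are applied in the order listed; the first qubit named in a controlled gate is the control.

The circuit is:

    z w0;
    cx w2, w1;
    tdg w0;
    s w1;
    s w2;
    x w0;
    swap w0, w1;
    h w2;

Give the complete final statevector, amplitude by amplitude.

The final amplitudes are sqrt(2)/2 on |010>, sqrt(2)/2 on |011>, and 0 on every other basis state.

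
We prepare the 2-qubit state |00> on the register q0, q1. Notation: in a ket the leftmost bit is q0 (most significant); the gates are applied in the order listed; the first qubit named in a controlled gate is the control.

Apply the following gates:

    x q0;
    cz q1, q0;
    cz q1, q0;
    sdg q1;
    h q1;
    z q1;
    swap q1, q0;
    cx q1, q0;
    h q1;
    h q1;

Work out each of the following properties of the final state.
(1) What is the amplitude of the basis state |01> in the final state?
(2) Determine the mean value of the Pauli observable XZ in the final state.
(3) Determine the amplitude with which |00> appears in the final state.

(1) The amplitude on |01> is -sqrt(2)/2.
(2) The observable XZ averages to 1.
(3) The amplitude on |00> is 0.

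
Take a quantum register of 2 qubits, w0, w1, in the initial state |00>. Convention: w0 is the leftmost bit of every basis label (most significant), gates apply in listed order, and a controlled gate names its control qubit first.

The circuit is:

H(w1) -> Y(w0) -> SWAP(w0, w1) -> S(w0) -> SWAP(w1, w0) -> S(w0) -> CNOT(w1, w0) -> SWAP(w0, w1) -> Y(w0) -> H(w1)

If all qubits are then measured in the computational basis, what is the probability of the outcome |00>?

A full measurement returns |00> with probability 1/4.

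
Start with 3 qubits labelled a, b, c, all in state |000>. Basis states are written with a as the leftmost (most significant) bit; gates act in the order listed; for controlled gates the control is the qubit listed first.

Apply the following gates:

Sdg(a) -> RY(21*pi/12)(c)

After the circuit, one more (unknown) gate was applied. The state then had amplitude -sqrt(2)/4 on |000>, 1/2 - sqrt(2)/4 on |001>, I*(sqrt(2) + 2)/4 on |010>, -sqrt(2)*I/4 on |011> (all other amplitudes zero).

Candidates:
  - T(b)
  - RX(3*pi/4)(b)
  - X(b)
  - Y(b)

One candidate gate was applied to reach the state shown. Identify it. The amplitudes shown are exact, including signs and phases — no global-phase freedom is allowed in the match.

The applied gate was RX(3*pi/4)(b).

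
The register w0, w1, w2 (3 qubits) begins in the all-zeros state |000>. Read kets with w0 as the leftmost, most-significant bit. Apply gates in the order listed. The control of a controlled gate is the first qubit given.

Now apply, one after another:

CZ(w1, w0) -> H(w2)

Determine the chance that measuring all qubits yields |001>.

The probability of measuring |001> is 1/2.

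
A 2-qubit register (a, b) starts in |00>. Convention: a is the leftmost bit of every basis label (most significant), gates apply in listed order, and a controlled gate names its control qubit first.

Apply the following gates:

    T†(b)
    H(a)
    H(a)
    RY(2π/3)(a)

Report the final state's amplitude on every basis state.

After the circuit, the state carries amplitude 1/2 on |00>, 0 on |01>, sqrt(3)/2 on |10>, 0 on |11>.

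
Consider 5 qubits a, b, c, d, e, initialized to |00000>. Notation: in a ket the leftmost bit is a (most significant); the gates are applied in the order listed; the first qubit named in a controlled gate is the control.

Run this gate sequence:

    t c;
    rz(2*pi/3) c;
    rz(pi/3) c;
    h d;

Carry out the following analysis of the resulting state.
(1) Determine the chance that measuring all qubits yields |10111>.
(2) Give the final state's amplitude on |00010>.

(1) Outcome |10111> occurs with probability 0.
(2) |00010> carries amplitude -sqrt(2)*I/2 in the final state.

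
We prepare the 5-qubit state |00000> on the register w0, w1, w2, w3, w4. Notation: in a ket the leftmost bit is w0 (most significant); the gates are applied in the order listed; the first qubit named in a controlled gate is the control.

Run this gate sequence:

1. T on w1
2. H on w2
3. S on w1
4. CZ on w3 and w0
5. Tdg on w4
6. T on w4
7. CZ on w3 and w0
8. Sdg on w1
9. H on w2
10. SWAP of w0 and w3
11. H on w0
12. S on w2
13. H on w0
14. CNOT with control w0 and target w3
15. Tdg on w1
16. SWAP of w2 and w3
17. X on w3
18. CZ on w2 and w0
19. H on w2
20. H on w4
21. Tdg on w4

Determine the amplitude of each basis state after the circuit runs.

After the circuit, the state carries amplitude 1/2 on |00010>, -exp(3*I*pi/4)/2 on |00011>, 1/2 on |00110>, -exp(3*I*pi/4)/2 on |00111>, and 0 on every other basis state. Key observation: gates 2-9 undo each other exactly, leaving only the rest of the circuit to track.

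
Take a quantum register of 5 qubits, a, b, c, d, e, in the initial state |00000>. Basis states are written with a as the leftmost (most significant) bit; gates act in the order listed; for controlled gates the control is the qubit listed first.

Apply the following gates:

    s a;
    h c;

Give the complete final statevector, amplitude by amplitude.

The final amplitudes are sqrt(2)/2 on |00000>, sqrt(2)/2 on |00100>, and 0 on every other basis state.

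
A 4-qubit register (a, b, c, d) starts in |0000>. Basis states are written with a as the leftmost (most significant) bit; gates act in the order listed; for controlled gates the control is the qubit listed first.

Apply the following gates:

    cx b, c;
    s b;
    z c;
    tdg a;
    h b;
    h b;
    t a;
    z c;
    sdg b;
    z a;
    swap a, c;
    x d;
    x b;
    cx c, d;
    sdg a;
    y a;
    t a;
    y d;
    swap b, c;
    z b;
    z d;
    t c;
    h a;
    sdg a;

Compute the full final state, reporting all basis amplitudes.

The final amplitudes are sqrt(2)*I/2 on |0010>, -sqrt(2)/2 on |1010>, and 0 on every other basis state. Key observation: the block from step 2 through step 9 cancels to the identity and can be dropped.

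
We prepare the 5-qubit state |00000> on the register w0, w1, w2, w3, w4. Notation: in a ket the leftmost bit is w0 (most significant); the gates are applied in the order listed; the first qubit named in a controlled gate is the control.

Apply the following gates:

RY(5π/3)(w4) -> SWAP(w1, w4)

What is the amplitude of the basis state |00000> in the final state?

The final state's coefficient on |00000> equals -sqrt(3)/2.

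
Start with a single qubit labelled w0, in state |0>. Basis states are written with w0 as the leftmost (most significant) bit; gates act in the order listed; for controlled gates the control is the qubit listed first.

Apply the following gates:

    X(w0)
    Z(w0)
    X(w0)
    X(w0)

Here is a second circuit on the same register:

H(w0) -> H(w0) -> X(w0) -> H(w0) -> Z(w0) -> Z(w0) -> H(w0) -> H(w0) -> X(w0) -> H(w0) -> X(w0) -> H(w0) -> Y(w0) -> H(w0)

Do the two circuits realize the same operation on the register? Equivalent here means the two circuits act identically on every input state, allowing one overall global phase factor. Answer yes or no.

No — the two circuits implement different unitaries, even allowing a global phase.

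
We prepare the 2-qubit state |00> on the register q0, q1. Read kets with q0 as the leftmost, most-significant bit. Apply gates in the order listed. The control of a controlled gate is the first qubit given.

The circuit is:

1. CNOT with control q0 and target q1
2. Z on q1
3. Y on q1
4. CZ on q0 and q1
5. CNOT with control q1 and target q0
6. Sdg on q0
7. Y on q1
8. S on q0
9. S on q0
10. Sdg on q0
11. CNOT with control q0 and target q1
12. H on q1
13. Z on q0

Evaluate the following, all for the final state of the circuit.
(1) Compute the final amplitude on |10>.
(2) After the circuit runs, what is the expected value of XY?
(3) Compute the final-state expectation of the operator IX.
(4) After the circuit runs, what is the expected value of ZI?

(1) The final state's coefficient on |10> equals -sqrt(2)/2.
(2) The observable XY averages to 0.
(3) The expectation value of IX is -1.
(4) The observable ZI averages to -1.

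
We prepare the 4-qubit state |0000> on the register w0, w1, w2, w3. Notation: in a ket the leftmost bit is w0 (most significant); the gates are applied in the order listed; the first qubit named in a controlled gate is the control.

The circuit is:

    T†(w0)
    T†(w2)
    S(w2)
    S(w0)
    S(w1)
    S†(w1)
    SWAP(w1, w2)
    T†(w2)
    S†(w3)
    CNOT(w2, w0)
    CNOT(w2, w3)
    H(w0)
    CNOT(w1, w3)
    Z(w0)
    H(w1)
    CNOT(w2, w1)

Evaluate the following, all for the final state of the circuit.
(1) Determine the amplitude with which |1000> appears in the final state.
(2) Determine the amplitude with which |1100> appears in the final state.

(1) The amplitude on |1000> is -1/2. Key observation: gates 5-6 undo each other exactly, leaving only the rest of the circuit to track.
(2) |1100> carries amplitude -1/2 in the final state.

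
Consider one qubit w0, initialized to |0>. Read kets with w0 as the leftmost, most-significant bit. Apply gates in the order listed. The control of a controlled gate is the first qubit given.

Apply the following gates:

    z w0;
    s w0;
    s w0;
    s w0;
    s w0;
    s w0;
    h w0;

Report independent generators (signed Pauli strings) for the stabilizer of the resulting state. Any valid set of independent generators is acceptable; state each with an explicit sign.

The stabilizer group can be generated by +X, among other valid generating sets. Key observation: the block from step 2 through step 5 cancels to the identity and can be dropped.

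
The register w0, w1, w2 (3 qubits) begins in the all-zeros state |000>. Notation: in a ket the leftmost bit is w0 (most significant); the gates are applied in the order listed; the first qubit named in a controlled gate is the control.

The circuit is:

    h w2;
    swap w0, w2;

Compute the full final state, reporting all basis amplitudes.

The resulting statevector has amplitude sqrt(2)/2 on |000>, sqrt(2)/2 on |100>, and 0 on every other basis state.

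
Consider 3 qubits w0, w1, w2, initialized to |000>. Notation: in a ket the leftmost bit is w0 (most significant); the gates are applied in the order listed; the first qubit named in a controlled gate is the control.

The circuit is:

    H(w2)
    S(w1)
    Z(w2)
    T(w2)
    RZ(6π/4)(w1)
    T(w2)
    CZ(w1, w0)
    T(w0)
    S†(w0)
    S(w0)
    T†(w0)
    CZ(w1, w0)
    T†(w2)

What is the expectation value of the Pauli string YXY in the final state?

The observable YXY averages to 0. Key observation: gates 6-13 undo each other exactly, leaving only the rest of the circuit to track.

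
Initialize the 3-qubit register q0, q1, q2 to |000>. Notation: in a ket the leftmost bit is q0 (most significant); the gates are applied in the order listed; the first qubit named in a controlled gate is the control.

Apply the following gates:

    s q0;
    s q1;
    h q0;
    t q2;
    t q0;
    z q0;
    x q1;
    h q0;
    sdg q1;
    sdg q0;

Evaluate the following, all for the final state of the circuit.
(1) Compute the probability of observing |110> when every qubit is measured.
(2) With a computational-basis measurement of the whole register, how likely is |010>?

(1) Outcome |110> occurs with probability sqrt(2)/4 + 1/2.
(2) A full measurement returns |010> with probability 1/2 - sqrt(2)/4.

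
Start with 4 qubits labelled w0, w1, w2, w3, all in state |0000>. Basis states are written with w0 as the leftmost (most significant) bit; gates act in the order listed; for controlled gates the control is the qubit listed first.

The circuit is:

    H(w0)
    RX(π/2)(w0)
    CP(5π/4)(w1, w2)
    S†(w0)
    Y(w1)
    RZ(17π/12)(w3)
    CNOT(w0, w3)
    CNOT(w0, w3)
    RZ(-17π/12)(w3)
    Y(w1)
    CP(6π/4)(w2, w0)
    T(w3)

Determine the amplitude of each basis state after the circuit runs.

The final amplitudes are 1/2 - I/2 on |0000>, -1/2 - I/2 on |1000>, and 0 on every other basis state. Key observation: the block from step 5 through step 10 cancels to the identity and can be dropped.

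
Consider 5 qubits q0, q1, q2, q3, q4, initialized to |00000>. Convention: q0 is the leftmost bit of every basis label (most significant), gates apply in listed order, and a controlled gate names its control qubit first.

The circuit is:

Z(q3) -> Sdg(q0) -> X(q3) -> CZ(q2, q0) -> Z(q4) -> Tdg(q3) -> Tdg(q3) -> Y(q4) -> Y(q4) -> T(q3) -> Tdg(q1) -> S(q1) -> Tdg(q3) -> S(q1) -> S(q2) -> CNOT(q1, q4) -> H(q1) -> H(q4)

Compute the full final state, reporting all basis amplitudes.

After the circuit, the state carries amplitude -I/2 on |00010>, -I/2 on |00011>, -I/2 on |01010>, -I/2 on |01011>, and 0 on every other basis state. Key observation: gates 7-10 undo each other exactly, leaving only the rest of the circuit to track.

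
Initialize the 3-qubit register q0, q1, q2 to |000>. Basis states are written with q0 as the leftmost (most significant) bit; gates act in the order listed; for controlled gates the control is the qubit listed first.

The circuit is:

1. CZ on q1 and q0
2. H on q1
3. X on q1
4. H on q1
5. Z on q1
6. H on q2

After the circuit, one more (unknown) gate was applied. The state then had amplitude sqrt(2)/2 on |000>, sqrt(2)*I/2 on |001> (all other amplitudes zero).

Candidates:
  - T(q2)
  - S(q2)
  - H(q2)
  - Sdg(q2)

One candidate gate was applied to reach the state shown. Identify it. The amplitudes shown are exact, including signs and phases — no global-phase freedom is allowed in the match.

The unique candidate consistent with the amplitudes is S(q2).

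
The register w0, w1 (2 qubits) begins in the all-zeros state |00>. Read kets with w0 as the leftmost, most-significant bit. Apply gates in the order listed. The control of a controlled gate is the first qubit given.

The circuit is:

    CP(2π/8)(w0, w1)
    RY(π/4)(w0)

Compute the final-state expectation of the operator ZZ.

In the final state, ZZ has expectation sqrt(2)/2.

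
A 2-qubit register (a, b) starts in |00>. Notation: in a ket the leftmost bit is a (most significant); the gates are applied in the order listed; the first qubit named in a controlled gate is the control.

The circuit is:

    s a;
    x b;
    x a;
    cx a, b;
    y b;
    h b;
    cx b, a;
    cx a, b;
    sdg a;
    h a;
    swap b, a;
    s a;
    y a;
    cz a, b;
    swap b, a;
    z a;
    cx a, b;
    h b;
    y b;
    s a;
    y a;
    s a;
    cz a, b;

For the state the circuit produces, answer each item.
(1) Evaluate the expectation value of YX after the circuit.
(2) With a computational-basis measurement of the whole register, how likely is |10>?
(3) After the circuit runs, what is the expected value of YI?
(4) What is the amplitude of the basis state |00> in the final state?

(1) The observable YX averages to -1.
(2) Outcome |10> occurs with probability 1/4.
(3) In the final state, YI has expectation -1.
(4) The final state's coefficient on |00> equals sqrt(2)*(-1 + I)/4.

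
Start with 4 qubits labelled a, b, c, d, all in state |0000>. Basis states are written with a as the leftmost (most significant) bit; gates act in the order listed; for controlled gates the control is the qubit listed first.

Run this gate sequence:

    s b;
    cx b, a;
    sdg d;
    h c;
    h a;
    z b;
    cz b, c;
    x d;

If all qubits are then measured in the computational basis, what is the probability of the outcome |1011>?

A full measurement returns |1011> with probability 1/4.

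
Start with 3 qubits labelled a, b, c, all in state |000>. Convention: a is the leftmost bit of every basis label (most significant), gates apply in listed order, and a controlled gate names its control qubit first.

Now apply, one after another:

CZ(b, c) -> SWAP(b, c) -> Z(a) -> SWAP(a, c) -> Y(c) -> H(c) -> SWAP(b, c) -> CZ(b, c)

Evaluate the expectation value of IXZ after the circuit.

The observable IXZ averages to -1.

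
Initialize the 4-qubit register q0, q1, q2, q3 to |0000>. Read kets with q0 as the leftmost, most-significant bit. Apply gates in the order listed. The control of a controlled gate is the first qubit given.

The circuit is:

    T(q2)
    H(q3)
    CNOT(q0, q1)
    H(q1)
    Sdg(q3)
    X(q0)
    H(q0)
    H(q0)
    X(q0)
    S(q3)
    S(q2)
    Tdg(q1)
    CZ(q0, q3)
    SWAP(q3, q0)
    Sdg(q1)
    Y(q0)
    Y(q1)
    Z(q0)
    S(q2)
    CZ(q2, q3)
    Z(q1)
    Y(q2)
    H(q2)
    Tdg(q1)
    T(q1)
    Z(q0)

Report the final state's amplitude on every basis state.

The final amplitudes are sqrt(2)*exp(3*I*pi/4)/4 on |0000>, 0 on |0001>, -sqrt(2)*exp(3*I*pi/4)/4 on |0010>, 0 on |0011>, -sqrt(2)*I/4 on |0100>, 0 on |0101>, sqrt(2)*I/4 on |0110>, 0 on |0111>, -sqrt(2)*exp(3*I*pi/4)/4 on |1000>, 0 on |1001>, sqrt(2)*exp(3*I*pi/4)/4 on |1010>, 0 on |1011>, sqrt(2)*I/4 on |1100>, 0 on |1101>, -sqrt(2)*I/4 on |1110>, 0 on |1111>. Key observation: steps 5-10 multiply out to the identity, so the circuit reduces to the remaining gates.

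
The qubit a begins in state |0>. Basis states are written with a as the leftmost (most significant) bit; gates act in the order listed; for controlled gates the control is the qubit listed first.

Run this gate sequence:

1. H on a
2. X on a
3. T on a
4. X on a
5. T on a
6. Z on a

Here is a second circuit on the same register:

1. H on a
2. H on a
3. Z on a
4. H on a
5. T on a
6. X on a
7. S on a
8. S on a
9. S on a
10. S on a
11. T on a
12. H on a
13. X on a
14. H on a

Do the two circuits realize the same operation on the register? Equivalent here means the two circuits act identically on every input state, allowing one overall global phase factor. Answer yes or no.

Yes, they are equivalent — the unitaries differ by at most a global phase.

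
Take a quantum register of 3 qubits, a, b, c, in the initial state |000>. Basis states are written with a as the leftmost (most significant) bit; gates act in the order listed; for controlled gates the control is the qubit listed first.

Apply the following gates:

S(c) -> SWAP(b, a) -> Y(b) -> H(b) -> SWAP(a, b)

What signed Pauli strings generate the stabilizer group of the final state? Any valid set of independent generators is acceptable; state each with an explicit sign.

One valid set of independent stabilizer generators is -XII, +IZI, +IIZ (any independent generating set of the same group is equally correct).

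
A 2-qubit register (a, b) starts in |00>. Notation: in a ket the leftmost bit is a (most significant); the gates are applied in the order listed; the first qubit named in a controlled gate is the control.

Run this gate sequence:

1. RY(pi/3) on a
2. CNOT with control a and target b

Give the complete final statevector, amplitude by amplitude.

The final amplitudes are sqrt(3)/2 on |00>, 0 on |01>, 0 on |10>, 1/2 on |11>.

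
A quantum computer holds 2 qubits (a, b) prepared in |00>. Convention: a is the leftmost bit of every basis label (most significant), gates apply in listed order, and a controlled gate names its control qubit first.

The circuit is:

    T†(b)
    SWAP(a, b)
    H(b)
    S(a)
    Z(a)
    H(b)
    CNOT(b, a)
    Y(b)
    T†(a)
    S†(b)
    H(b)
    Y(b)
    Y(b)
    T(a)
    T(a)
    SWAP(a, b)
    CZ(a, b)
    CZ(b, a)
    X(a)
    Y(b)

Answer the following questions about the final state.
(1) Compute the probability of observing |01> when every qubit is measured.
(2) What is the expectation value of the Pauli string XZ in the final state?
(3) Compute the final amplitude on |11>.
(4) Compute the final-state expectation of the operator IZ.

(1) The probability of measuring |01> is 1/2.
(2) The observable XZ averages to 1.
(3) The final state's coefficient on |11> equals sqrt(2)*I/2.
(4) In the final state, IZ has expectation -1.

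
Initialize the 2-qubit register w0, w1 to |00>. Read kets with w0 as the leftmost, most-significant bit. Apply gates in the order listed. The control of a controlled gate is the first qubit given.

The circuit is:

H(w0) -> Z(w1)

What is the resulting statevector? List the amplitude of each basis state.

The resulting statevector has amplitude sqrt(2)/2 on |00>, 0 on |01>, sqrt(2)/2 on |10>, 0 on |11>.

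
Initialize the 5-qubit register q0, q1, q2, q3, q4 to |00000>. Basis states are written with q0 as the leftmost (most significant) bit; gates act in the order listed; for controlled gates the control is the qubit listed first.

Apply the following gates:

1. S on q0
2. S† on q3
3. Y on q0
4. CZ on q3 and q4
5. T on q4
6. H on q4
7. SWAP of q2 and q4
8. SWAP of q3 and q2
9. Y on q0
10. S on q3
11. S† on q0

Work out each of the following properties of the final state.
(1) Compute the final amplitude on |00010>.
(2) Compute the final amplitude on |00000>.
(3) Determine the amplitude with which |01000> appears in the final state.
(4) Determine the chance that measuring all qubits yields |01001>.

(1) The amplitude on |00010> is sqrt(2)*I/2.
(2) The amplitude on |00000> is sqrt(2)/2.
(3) |01000> carries amplitude 0 in the final state.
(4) The probability of measuring |01001> is 0.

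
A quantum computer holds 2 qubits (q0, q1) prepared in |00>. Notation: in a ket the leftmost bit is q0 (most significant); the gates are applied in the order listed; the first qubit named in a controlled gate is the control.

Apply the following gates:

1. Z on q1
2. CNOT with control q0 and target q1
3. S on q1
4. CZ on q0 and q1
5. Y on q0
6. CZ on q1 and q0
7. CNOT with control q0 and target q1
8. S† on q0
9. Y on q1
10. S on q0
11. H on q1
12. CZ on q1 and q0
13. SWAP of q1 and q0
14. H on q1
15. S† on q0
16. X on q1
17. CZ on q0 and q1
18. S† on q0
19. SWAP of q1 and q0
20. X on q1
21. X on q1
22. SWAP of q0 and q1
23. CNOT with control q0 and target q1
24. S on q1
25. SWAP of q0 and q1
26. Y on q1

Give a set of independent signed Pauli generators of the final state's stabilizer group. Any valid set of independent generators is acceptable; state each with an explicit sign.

The final state is stabilized by the group generated by +YZ, -ZX; other independent generating sets are equally valid. Key observation: gates 20-21 undo each other exactly, leaving only the rest of the circuit to track.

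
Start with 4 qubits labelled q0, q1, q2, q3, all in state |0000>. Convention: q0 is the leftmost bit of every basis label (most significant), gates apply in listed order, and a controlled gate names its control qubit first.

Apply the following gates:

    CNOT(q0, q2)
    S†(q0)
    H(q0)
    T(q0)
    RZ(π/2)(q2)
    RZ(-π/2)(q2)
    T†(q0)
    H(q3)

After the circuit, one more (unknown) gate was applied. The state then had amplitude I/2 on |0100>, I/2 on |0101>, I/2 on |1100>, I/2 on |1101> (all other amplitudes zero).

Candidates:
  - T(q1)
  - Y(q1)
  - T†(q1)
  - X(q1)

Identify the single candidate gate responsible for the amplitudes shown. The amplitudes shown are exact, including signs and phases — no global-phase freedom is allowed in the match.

The applied gate was Y(q1). Key observation: gates 4-7 undo each other exactly, leaving only the rest of the circuit to track.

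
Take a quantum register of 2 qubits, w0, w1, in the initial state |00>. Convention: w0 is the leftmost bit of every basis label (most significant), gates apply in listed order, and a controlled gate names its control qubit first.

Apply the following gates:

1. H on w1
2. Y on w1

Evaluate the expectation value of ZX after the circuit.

The expectation value of ZX is -1.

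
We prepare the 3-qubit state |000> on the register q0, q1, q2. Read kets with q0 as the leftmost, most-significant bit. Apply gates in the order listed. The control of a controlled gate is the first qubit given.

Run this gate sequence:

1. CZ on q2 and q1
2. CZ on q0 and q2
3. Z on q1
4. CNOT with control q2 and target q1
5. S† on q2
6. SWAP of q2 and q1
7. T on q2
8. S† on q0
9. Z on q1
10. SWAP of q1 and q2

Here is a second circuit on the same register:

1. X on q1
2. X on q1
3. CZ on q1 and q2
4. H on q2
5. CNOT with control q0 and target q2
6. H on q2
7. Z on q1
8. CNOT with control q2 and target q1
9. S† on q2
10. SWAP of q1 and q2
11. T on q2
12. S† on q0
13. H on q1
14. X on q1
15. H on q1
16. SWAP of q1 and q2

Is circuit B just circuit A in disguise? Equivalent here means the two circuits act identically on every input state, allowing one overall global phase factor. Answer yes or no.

Yes: on every input state the two circuits agree up to one overall phase factor.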